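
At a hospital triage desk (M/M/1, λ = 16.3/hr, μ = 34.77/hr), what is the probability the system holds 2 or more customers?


ρ = 16.3/34.77 = 0.4688
P(N ≥ n) = ρ^n = 0.4688^2 = 0.219769

Final: 0.219769


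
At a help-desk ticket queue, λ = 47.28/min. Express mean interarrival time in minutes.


Mean interarrival time = 1/λ = 1/47.28 minute = 0.02115 minute
In minutes: 0.02115 × 1 = 0.02115 min

Final: 0.02115 min


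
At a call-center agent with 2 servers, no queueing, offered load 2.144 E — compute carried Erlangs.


B(2,2.144) = 0.422310 (Erlang-B)
Carried load = a(1 − B) = 2.144·(1 − 0.422310) = 2.144·0.577690 = 1.2386 E

Final: 1.2386 Erlangs


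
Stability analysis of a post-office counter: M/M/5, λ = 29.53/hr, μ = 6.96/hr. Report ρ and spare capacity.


Total capacity cμ = 5·6.96 = 34.80/hr
ρ = λ/(cμ) = 29.53/34.80 = 0.8486
Stable ⇔ ρ < 1: YES
Spare capacity = cμ − λ = 34.80 − 29.53 = 5.27/hr

Final: ρ = 0.8486; stable; margin = 5.27/hr


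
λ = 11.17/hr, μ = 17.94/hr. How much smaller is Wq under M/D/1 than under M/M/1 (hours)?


ρ = 11.17/17.94 = 0.6226
Wq(M/M/1) = ρ/(μ−λ) = 0.6226/6.77 = 0.09197 hr
Wq(M/D/1) = ρ/(2(μ−λ)) = 0.04598 hr
Savings = 0.09197 − 0.04598 = 0.04598 hr

Final: 0.04598 hr


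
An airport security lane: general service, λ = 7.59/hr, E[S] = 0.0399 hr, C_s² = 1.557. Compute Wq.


ρ = λ·E[S] = 7.59·0.0399 = 0.3028
E[S²] = E[S]²(1+C_s²) = 0.0399²·(1+1.557) = 0.004071
Wq = λ·E[S²]/(2(1−ρ)) = 7.59·0.004071/(2·0.6972) = 0.02216 hr

Final: 0.02216 hr


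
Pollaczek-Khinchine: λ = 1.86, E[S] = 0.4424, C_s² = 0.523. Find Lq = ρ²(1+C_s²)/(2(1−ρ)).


ρ = λ·E[S] = 1.86·0.4424 = 0.8229
Lq = ρ²(1+C_s²)/(2(1−ρ)) = 0.6771·(1+0.523)/(2·0.1771)
= 0.6771·1.5230/0.3543 = 2.91085

Final: 2.91085


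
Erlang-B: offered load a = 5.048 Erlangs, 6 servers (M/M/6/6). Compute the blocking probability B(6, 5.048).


B(c,a) = (a^c/c!) / Σ_{k=0}^{c} a^k/k!
a^6/6! = 22.981776
Σ terms (k=0..6): 1.00000 + 5.04800 + 12.74115 + 21.43911 + 27.05616 + 27.31590 + 22.98178 = 117.582097
B = 22.981776/117.582097 = 0.195453

Final: 0.195453


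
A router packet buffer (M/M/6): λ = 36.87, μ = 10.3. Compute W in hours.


a = 3.5796; ρ = 0.5966; P₀ = 0.026586
Lq = P₀·a^c·ρ/(c!(1−ρ)²) = 0.28481
Wq = Lq/λ = 0.28481/36.87 = 0.007725 hr
W = Wq + 1/μ = 0.007725 + 0.09709 = 0.10481 hr

Final: 0.10481 hr


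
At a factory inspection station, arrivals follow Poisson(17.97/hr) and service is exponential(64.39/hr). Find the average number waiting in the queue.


ρ = 17.97/64.39 = 0.2791
Lq = ρ²/(1−ρ) = 0.07789/0.7209 = 0.1080

Final: 0.1080


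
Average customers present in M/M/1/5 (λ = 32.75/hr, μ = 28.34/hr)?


ρ = 32.75/28.34 = 1.1556
L = ρ[1 − (K+1)ρ^K + Kρ^(K+1)] / [(1−ρ)(1−ρ^(K+1))]
Numerator: 1.1556·(1 − 6·2.060902 + 5·2.381600) = 0.627020
Denominator: (-0.1556)·(-1.381600) = 0.214991
L = 0.627020/0.214991 = 2.9165

Final: 2.9165


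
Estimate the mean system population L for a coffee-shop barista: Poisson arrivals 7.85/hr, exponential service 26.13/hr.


ρ = λ/μ = 7.85/26.13 = 0.3004
L = ρ/(1−ρ) = 0.3004/(1 − 0.3004) = 0.3004/0.6996 = 0.4294

Final: 0.4294


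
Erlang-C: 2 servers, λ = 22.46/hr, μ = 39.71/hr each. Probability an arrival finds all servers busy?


a = λ/μ = 0.5656; ρ = a/2 = 0.2828
P₀ = 0.559089 (from M/M/c formula)
C(c,a) = [a^c/(c!(1−ρ))]·P₀ = [0.31990/(2·0.7172)]·0.559089
= 0.22302·0.559089 = 0.124690

Final: 0.124690


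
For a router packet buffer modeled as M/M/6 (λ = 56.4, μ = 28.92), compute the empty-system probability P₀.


a = λ/μ = 56.4/28.92 = 1.9502; ρ = a/c = 0.3250
Σ_{k=0}^{5} a^k/k! (terms k=0..5) = 1.00000 + 1.95021 + 1.90165 + 1.23621 + 0.60272 + 0.23508 = 6.92587
Tail: a^6/(6!(1−ρ)) = 55.01548/(720·0.6750) = 0.11321
P₀ = 1/(6.92587 + 0.11321) = 1/7.03907 = 0.142064

Final: 0.142064


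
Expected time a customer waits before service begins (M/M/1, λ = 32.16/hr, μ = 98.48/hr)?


ρ = 32.16/98.48 = 0.3266
Wq = ρ/(μ−λ) = 0.3266/(98.48 − 32.16) = 0.3266/66.32 = 0.004924 hr

Final: 0.004924 hr


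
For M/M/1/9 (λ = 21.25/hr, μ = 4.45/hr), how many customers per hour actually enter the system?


ρ = 4.7753; P_K = (1−ρ)ρ^9/(1−ρ^10) = 0.790588
λ_eff = λ(1 − P_K) = 21.25·(1 − 0.790588) = 21.25·0.209412 = 4.4500 /hr

Final: 4.4500 /hr


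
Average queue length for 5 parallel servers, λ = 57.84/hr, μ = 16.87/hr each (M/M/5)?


a = λ/μ = 3.4286; ρ = a/5 = 0.6857
P₀ = 0.028294
Lq = P₀·a^c·ρ / (c!·(1−ρ)²) = 0.028294·473.76831·0.6857/(120·0.09878)
= 0.77549

Final: 0.77549


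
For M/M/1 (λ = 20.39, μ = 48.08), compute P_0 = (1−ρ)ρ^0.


ρ = 20.39/48.08 = 0.4241
P_n = (1−ρ)·ρ^n = (1 − 0.4241)·0.4241^0 = 0.5759·1.000000 = 0.575915

Final: 0.575915


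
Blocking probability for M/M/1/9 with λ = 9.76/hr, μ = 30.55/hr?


ρ = λ/μ = 9.76/30.55 = 0.3195
P_K = (1−ρ)ρ^K/(1−ρ^(K+1)) = (0.6805·0.00003467)/(1 − 0.00001108)
= 0.00002359/0.999989 = 0.00002359

Final: 0.00002359


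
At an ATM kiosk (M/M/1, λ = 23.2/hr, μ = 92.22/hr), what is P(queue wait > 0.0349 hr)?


ρ = 23.2/92.22 = 0.2516
P(Wq > t) = ρ·e^{−(μ−λ)t} = 0.2516·e^{−2.4088}
= 0.2516·0.089923 = 0.022622

Final: 0.022622


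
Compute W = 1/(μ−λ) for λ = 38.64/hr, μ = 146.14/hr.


W = 1/(μ−λ) = 1/(146.14 − 38.64) = 1/107.50 = 0.009302 hr

Final: 0.009302 hr


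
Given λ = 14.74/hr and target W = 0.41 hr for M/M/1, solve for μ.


W = 1/(μ−λ) ⇒ μ − λ = 1/W = 1/0.41 = 2.4390
μ = λ + 1/W = 14.74 + 2.4390 = 17.1790 per hr

Final: 17.1790 /hr


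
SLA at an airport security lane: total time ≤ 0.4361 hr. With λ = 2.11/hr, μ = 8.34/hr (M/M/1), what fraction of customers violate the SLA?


W ~ Exponential(μ−λ) for M/M/1.
μ − λ = 8.34 − 2.11 = 6.2300
P(W > t) = e^{−(μ−λ)t} = e^{−2.7169} = 0.066079

Final: 0.066079


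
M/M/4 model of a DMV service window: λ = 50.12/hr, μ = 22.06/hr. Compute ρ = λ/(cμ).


ρ = λ/(cμ) = 50.12/(4·22.06) = 50.12/88.24 = 0.5680

Final: 0.5680


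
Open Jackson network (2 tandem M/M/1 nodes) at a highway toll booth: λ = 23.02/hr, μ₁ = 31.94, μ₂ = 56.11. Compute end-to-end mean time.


Each node sees arrival rate λ = 23.02/hr (tandem ⇒ throughput preserved).
W₁ = 1/(μ₁−λ) = 1/(31.94−23.02) = 0.11211 hr
W₂ = 1/(μ₂−λ) = 1/(56.11−23.02) = 0.03022 hr
W_total = W₁ + W₂ = 0.11211 + 0.03022 = 0.14233 hr

Final: 0.14233 hr


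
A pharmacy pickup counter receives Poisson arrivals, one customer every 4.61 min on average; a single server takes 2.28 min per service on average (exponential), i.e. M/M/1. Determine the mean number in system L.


λ = 60/4.61 = 13.0152 /hr
μ = 60/2.28 = 26.3158 /hr
ρ = λ/μ = 13.0152/26.3158 = 0.4946
L = ρ/(1−ρ) = 0.4946/0.5054 = 0.9785

Final: 0.9785


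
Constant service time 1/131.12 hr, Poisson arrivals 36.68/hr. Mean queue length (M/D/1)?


ρ = 36.68/131.12 = 0.2797
M/D/1: Lq = ρ²/(2(1−ρ)) = 0.07826/(2·0.7203) = 0.05433

Final: 0.05433


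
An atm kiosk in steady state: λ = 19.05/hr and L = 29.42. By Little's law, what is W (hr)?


W = L/λ = 29.42/19.05 = 1.5444 hr

Final: 1.5444 hr


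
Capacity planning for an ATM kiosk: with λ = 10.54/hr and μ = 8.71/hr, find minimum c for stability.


Stability requires cμ > λ ⇔ c > λ/μ.
λ/μ = 10.54/8.71 = 1.2101
Minimum integer c = ⌊1.2101⌋ + 1 = 2
Check: 2·8.71 = 17.42 > 10.54, while 1·8.71 = 8.71 ≤ 10.54

Final: 2 servers


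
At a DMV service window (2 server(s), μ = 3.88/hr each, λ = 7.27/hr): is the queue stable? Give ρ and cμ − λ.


Total capacity cμ = 2·3.88 = 7.76/hr
ρ = λ/(cμ) = 7.27/7.76 = 0.9369
Stable ⇔ ρ < 1: YES
Spare capacity = cμ − λ = 7.76 − 7.27 = 0.49/hr

Final: ρ = 0.9369; stable; margin = 0.49/hr


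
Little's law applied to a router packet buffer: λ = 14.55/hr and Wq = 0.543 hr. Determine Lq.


Lq = λWq = 14.55·0.543 = 7.9007

Final: 7.9007


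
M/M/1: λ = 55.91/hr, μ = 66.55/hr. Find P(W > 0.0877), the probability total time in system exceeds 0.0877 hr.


W ~ Exponential(μ−λ) for M/M/1.
μ − λ = 66.55 − 55.91 = 10.6400
P(W > t) = e^{−(μ−λ)t} = e^{−0.9331} = 0.393321

Final: 0.393321


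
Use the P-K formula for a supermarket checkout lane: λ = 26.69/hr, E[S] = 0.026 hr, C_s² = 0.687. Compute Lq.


ρ = λ·E[S] = 26.69·0.026 = 0.6939
Lq = ρ²(1+C_s²)/(2(1−ρ)) = 0.4816·(1+0.687)/(2·0.3061)
= 0.4816·1.6870/0.6121 = 1.32716

Final: 1.32716


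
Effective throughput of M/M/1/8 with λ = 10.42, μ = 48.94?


ρ = 0.2129; P_K = (1−ρ)ρ^8/(1−ρ^9) = 0.000003324
λ_eff = λ(1 − P_K) = 10.42·(1 − 0.000003324) = 10.42·0.999997 = 10.4200 /hr

Final: 10.4200 /hr


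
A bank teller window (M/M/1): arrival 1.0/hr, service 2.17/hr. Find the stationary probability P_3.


ρ = 1.0/2.17 = 0.4608
P_n = (1−ρ)·ρ^n = (1 − 0.4608)·0.4608^3 = 0.5392·0.097864 = 0.052765

Final: 0.052765


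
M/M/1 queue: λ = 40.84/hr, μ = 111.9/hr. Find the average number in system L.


ρ = λ/μ = 40.84/111.9 = 0.3650
L = ρ/(1−ρ) = 0.3650/(1 − 0.3650) = 0.3650/0.6350 = 0.5747

Final: 0.5747


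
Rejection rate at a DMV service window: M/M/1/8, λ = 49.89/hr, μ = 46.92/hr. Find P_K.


ρ = λ/μ = 49.89/46.92 = 1.0633
P_K = (1−ρ)ρ^K/(1−ρ^(K+1)) = (-0.06330·1.633970)/(1 − 1.737399)
= -0.103429/-0.737399 = 0.140262

Final: 0.140262


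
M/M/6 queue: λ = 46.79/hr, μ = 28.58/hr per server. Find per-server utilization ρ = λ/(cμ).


ρ = λ/(cμ) = 46.79/(6·28.58) = 46.79/171.48 = 0.2729

Final: 0.2729


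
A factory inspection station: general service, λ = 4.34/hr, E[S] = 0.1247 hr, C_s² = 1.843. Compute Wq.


ρ = λ·E[S] = 4.34·0.1247 = 0.5412
E[S²] = E[S]²(1+C_s²) = 0.1247²·(1+1.843) = 0.044209
Wq = λ·E[S²]/(2(1−ρ)) = 4.34·0.044209/(2·0.4588) = 0.20910 hr

Final: 0.20910 hr


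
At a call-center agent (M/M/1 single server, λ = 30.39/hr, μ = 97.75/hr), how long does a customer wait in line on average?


ρ = 30.39/97.75 = 0.3109
Wq = ρ/(μ−λ) = 0.3109/(97.75 − 30.39) = 0.3109/67.36 = 0.004615 hr

Final: 0.004615 hr


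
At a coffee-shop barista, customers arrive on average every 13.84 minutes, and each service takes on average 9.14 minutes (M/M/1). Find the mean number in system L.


λ = 60/13.84 = 4.3353 /hr
μ = 60/9.14 = 6.5646 /hr
ρ = λ/μ = 4.3353/6.5646 = 0.6604
L = ρ/(1−ρ) = 0.6604/0.3396 = 1.9447

Final: 1.9447


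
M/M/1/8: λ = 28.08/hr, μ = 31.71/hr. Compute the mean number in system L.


ρ = 28.08/31.71 = 0.8855
L = ρ[1 − (K+1)ρ^K + Kρ^(K+1)] / [(1−ρ)(1−ρ^(K+1))]
Numerator: 0.8855·(1 − 9·0.378100 + 8·0.334817) = 0.244082
Denominator: (0.1145)·(0.665183) = 0.076147
L = 0.244082/0.076147 = 3.2054

Final: 3.2054


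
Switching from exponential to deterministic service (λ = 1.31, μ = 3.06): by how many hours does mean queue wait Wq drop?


ρ = 1.31/3.06 = 0.4281
Wq(M/M/1) = ρ/(μ−λ) = 0.4281/1.75 = 0.24463 hr
Wq(M/D/1) = ρ/(2(μ−λ)) = 0.12232 hr
Savings = 0.24463 − 0.12232 = 0.12232 hr

Final: 0.12232 hr


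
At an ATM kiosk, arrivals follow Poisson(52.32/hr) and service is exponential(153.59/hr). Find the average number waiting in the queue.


ρ = 52.32/153.59 = 0.3406
Lq = ρ²/(1−ρ) = 0.1160/0.6594 = 0.1760

Final: 0.1760


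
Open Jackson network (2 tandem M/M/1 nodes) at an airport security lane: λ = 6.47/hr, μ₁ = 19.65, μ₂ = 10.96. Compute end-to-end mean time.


Each node sees arrival rate λ = 6.47/hr (tandem ⇒ throughput preserved).
W₁ = 1/(μ₁−λ) = 1/(19.65−6.47) = 0.07587 hr
W₂ = 1/(μ₂−λ) = 1/(10.96−6.47) = 0.22272 hr
W_total = W₁ + W₂ = 0.07587 + 0.22272 = 0.29859 hr

Final: 0.29859 hr


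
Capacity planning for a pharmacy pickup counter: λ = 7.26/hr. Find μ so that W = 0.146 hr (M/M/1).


W = 1/(μ−λ) ⇒ μ − λ = 1/W = 1/0.146 = 6.8493
μ = λ + 1/W = 7.26 + 6.8493 = 14.1093 per hr

Final: 14.1093 /hr


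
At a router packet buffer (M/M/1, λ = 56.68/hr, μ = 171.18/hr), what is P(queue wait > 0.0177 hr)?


ρ = 56.68/171.18 = 0.3311
P(Wq > t) = ρ·e^{−(μ−λ)t} = 0.3311·e^{−2.0267}
= 0.3311·0.131776 = 0.043633

Final: 0.043633


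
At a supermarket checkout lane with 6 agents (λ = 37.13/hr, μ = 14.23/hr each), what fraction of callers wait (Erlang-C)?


a = λ/μ = 2.6093; ρ = a/6 = 0.4349
P₀ = 0.073051 (from M/M/c formula)
C(c,a) = [a^c/(c!(1−ρ))]·P₀ = [315.58786/(720·0.5651)]·0.073051
= 0.77562·0.073051 = 0.056659

Final: 0.056659


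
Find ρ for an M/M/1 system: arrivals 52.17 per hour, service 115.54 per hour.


ρ = λ/μ = 52.17/115.54 = 0.4515

Final: 0.4515


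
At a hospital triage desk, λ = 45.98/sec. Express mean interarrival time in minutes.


Mean interarrival time = 1/λ = 1/45.98 second = 0.02175 second
In minutes: 0.02175 × 0.0166667 = 0.0003625 min

Final: 0.0003625 min


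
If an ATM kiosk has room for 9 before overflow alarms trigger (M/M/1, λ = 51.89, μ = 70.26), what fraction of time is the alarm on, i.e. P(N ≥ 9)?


ρ = 51.89/70.26 = 0.7385
P(N ≥ n) = ρ^n = 0.7385^9 = 0.065370

Final: 0.065370


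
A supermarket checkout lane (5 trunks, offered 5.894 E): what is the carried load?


B(5,5.894) = 0.352935 (Erlang-B)
Carried load = a(1 − B) = 5.894·(1 − 0.352935) = 5.894·0.647065 = 3.8138 E

Final: 3.8138 Erlangs


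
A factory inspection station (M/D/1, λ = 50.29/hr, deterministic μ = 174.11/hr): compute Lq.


ρ = 50.29/174.11 = 0.2888
M/D/1: Lq = ρ²/(2(1−ρ)) = 0.08343/(2·0.7112) = 0.05866

Final: 0.05866


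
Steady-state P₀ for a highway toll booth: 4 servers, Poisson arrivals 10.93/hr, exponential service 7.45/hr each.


a = λ/μ = 10.93/7.45 = 1.4671; ρ = a/c = 0.3668
Σ_{k=0}^{3} a^k/k! (terms k=0..3) = 1.00000 + 1.46711 + 1.07621 + 0.52631 = 4.06963
Tail: a^4/(4!(1−ρ)) = 4.63293/(24·0.6332) = 0.30485
P₀ = 1/(4.06963 + 0.30485) = 1/4.37449 = 0.228598

Final: 0.228598


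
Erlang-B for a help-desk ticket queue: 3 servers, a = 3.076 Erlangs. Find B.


B(c,a) = (a^c/c!) / Σ_{k=0}^{c} a^k/k!
a^3/3! = 4.850737
Σ terms (k=0..3): 1.00000 + 3.07600 + 4.73089 + 4.85074 = 13.657625
B = 4.850737/13.657625 = 0.355167

Final: 0.355167


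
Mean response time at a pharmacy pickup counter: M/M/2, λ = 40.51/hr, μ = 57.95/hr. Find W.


a = 0.6991; ρ = 0.3495; P₀ = 0.482002
Lq = P₀·a^c·ρ/(c!(1−ρ)²) = 0.09729
Wq = Lq/λ = 0.09729/40.51 = 0.002402 hr
W = Wq + 1/μ = 0.002402 + 0.01726 = 0.01966 hr

Final: 0.01966 hr


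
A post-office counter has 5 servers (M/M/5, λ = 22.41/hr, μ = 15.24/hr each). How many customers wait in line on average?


a = λ/μ = 1.4705; ρ = a/5 = 0.2941
P₀ = 0.229488
Lq = P₀·a^c·ρ / (c!·(1−ρ)²) = 0.229488·6.87519·0.2941/(120·0.49830)
= 0.007760

Final: 0.007760


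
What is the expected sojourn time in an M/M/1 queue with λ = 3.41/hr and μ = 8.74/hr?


W = 1/(μ−λ) = 1/(8.74 − 3.41) = 1/5.33 = 0.1876 hr

Final: 0.1876 hr


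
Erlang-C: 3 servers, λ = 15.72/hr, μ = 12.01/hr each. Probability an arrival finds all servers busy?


a = λ/μ = 1.3089; ρ = a/3 = 0.4363
P₀ = 0.261195 (from M/M/c formula)
C(c,a) = [a^c/(c!(1−ρ))]·P₀ = [2.24248/(6·0.5637)]·0.261195
= 0.66303·0.261195 = 0.173179

Final: 0.173179


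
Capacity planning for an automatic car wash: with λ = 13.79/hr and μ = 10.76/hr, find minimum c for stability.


Stability requires cμ > λ ⇔ c > λ/μ.
λ/μ = 13.79/10.76 = 1.2816
Minimum integer c = ⌊1.2816⌋ + 1 = 2
Check: 2·10.76 = 21.52 > 13.79, while 1·10.76 = 10.76 ≤ 13.79

Final: 2 servers


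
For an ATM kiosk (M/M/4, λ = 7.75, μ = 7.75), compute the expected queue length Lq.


a = λ/μ = 1.0000; ρ = a/4 = 0.2500
P₀ = 0.367347
Lq = P₀·a^c·ρ / (c!·(1−ρ)²) = 0.367347·1.00000·0.2500/(24·0.56250)
= 0.006803

Final: 0.006803


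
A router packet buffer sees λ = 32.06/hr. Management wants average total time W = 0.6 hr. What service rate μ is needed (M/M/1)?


W = 1/(μ−λ) ⇒ μ − λ = 1/W = 1/0.6 = 1.6667
μ = λ + 1/W = 32.06 + 1.6667 = 33.7267 per hr

Final: 33.7267 /hr


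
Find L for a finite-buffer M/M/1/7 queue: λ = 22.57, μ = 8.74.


ρ = 22.57/8.74 = 2.5824
L = ρ[1 − (K+1)ρ^K + Kρ^(K+1)] / [(1−ρ)(1−ρ^(K+1))]
Numerator: 2.5824·(1 − 8·765.845007 + 7·1977.702723) = 19931.218402
Denominator: (-1.5824)·(-1976.702723) = 3127.894584
L = 19931.218402/3127.894584 = 6.3721

Final: 6.3721


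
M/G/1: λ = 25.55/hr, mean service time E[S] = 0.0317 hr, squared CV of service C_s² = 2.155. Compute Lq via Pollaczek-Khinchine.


ρ = λ·E[S] = 25.55·0.0317 = 0.8099
Lq = ρ²(1+C_s²)/(2(1−ρ)) = 0.6560·(1+2.155)/(2·0.1901)
= 0.6560·3.1550/0.3801 = 5.44462

Final: 5.44462


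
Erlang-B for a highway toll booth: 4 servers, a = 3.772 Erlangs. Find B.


B(c,a) = (a^c/c!) / Σ_{k=0}^{c} a^k/k!
a^4/4! = 8.434814
Σ terms (k=0..4): 1.00000 + 3.77200 + 7.11399 + 8.94466 + 8.43481 = 29.265465
B = 8.434814/29.265465 = 0.288217

Final: 0.288217


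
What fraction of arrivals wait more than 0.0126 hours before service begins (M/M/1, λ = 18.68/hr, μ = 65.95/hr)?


ρ = 18.68/65.95 = 0.2832
P(Wq > t) = ρ·e^{−(μ−λ)t} = 0.2832·e^{−0.5956}
= 0.2832·0.551231 = 0.156133

Final: 0.156133


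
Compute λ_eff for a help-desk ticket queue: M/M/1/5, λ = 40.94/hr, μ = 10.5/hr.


ρ = 3.8990; P_K = (1−ρ)ρ^5/(1−ρ^6) = 0.743739
λ_eff = λ(1 − P_K) = 40.94·(1 − 0.743739) = 40.94·0.256261 = 10.4913 /hr

Final: 10.4913 /hr


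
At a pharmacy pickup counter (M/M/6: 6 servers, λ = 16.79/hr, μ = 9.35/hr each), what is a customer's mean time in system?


a = 1.7957; ρ = 0.2993; P₀ = 0.165881
Lq = P₀·a^c·ρ/(c!(1−ρ)²) = 0.004709
Wq = Lq/λ = 0.004709/16.79 = 0.0002804 hr
W = Wq + 1/μ = 0.0002804 + 0.10695 = 0.10723 hr

Final: 0.10723 hr


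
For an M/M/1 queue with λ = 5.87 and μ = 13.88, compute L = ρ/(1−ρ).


ρ = λ/μ = 5.87/13.88 = 0.4229
L = ρ/(1−ρ) = 0.4229/(1 − 0.4229) = 0.4229/0.5771 = 0.7328

Final: 0.7328


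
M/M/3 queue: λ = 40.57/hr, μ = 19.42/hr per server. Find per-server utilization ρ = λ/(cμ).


ρ = λ/(cμ) = 40.57/(3·19.42) = 40.57/58.26 = 0.6964

Final: 0.6964


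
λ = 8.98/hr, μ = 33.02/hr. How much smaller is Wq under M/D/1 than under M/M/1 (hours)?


ρ = 8.98/33.02 = 0.2720
Wq(M/M/1) = ρ/(μ−λ) = 0.2720/24.04 = 0.01131 hr
Wq(M/D/1) = ρ/(2(μ−λ)) = 0.005656 hr
Savings = 0.01131 − 0.005656 = 0.005656 hr

Final: 0.005656 hr


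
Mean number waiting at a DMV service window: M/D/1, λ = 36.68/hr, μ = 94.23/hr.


ρ = 36.68/94.23 = 0.3893
M/D/1: Lq = ρ²/(2(1−ρ)) = 0.1515/(2·0.6107) = 0.12405

Final: 0.12405


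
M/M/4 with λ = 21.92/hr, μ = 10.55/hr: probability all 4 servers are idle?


a = λ/μ = 21.92/10.55 = 2.0777; ρ = a/c = 0.5194
Σ_{k=0}^{3} a^k/k! (terms k=0..3) = 1.00000 + 2.07773 + 2.15847 + 1.49490 = 6.73110
Tail: a^4/(4!(1−ρ)) = 18.63599/(24·0.4806) = 1.61579
P₀ = 1/(6.73110 + 1.61579) = 1/8.34689 = 0.119805

Final: 0.119805


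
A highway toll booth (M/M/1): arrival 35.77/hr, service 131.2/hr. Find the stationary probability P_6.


ρ = 35.77/131.2 = 0.2726
P_n = (1−ρ)·ρ^n = (1 − 0.2726)·0.2726^6 = 0.7274·0.0004107 = 0.0002987

Final: 0.0002987


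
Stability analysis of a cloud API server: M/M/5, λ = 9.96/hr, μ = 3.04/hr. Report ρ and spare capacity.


Total capacity cμ = 5·3.04 = 15.20/hr
ρ = λ/(cμ) = 9.96/15.20 = 0.6553
Stable ⇔ ρ < 1: YES
Spare capacity = cμ − λ = 15.20 − 9.96 = 5.24/hr

Final: ρ = 0.6553; stable; margin = 5.24/hr


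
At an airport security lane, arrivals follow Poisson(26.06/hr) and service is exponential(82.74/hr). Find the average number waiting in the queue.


ρ = 26.06/82.74 = 0.3150
Lq = ρ²/(1−ρ) = 0.09920/0.6850 = 0.1448

Final: 0.1448


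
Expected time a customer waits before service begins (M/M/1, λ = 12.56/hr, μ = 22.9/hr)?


ρ = 12.56/22.9 = 0.5485
Wq = ρ/(μ−λ) = 0.5485/(22.9 − 12.56) = 0.5485/10.34 = 0.05304 hr

Final: 0.05304 hr


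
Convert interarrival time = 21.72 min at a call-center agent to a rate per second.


λ = 1/(interarrival time) in consistent units.
1 second = 0.0166667 min, so λ = 0.0166667/21.72 = 0.0007673 per second

Final: 0.0007673 /sec


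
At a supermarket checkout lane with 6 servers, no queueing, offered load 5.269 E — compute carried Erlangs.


B(6,5.269) = 0.211968 (Erlang-B)
Carried load = a(1 − B) = 5.269·(1 − 0.211968) = 5.269·0.788032 = 4.1521 E

Final: 4.1521 Erlangs


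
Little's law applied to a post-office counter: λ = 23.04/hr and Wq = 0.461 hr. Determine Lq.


Lq = λWq = 23.04·0.461 = 10.6214

Final: 10.6214


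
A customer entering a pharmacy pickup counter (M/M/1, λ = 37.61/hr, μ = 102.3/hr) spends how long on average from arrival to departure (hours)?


W = 1/(μ−λ) = 1/(102.3 − 37.61) = 1/64.69 = 0.01546 hr

Final: 0.01546 hr


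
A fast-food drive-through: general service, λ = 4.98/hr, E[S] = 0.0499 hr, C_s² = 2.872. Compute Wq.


ρ = λ·E[S] = 4.98·0.0499 = 0.2485
E[S²] = E[S]²(1+C_s²) = 0.0499²·(1+2.872) = 0.009641
Wq = λ·E[S²]/(2(1−ρ)) = 4.98·0.009641/(2·0.7515) = 0.03195 hr

Final: 0.03195 hr


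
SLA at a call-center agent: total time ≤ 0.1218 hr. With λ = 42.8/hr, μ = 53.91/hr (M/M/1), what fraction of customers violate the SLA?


W ~ Exponential(μ−λ) for M/M/1.
μ − λ = 53.91 − 42.8 = 11.1100
P(W > t) = e^{−(μ−λ)t} = e^{−1.3532} = 0.258413

Final: 0.258413


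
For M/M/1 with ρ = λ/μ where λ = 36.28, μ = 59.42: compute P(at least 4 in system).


ρ = 36.28/59.42 = 0.6106
P(N ≥ n) = ρ^n = 0.6106^4 = 0.138976

Final: 0.138976


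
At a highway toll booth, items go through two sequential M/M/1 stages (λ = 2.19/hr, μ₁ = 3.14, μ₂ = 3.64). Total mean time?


Each node sees arrival rate λ = 2.19/hr (tandem ⇒ throughput preserved).
W₁ = 1/(μ₁−λ) = 1/(3.14−2.19) = 1.05263 hr
W₂ = 1/(μ₂−λ) = 1/(3.64−2.19) = 0.68966 hr
W_total = W₁ + W₂ = 1.05263 + 0.68966 = 1.74229 hr

Final: 1.74229 hr


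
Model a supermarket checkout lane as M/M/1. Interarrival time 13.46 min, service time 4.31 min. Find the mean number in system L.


λ = 60/13.46 = 4.4577 /hr
μ = 60/4.31 = 13.9211 /hr
ρ = λ/μ = 4.4577/13.9211 = 0.3202
L = ρ/(1−ρ) = 0.3202/0.6798 = 0.4710

Final: 0.4710


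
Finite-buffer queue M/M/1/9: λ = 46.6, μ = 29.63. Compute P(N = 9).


ρ = λ/μ = 46.6/29.63 = 1.5727
P_K = (1−ρ)ρ^K/(1−ρ^(K+1)) = (-0.5727·58.869234)/(1 − 92.585431)
= -33.716197/-91.585431 = 0.368139

Final: 0.368139


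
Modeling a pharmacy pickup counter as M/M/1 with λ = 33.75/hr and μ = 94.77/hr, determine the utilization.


ρ = λ/μ = 33.75/94.77 = 0.3561

Final: 0.3561


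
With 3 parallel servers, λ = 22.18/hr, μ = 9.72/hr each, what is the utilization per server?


ρ = λ/(cμ) = 22.18/(3·9.72) = 22.18/29.16 = 0.7606

Final: 0.7606


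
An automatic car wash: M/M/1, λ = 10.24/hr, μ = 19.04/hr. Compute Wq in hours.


ρ = 10.24/19.04 = 0.5378
Wq = ρ/(μ−λ) = 0.5378/(19.04 − 10.24) = 0.5378/8.80 = 0.06112 hr

Final: 0.06112 hr


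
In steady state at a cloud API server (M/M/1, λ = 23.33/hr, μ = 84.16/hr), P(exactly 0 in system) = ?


ρ = 23.33/84.16 = 0.2772
P_n = (1−ρ)·ρ^n = (1 − 0.2772)·0.2772^0 = 0.7228·1.000000 = 0.722790

Final: 0.722790


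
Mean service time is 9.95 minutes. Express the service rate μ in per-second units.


μ = 1/(service time) in consistent units.
1 second = 0.0166667 min, so μ = 0.0166667/9.95 = 0.001675 per second

Final: 0.001675 /sec


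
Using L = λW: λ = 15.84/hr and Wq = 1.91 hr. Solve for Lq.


Lq = λWq = 15.84·1.91 = 30.2544

Final: 30.2544


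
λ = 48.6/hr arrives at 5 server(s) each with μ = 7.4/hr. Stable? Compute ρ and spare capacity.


Total capacity cμ = 5·7.4 = 37.00/hr
ρ = λ/(cμ) = 48.6/37.00 = 1.3135
Stable ⇔ ρ < 1: NO
Spare capacity = cμ − λ = 37.00 − 48.6 = -11.60/hr

Final: ρ = 1.3135; unstable; margin = -11.60/hr


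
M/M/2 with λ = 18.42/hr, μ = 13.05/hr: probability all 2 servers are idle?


a = λ/μ = 18.42/13.05 = 1.4115; ρ = a/c = 0.7057
Σ_{k=0}^{1} a^k/k! (terms k=0..1) = 1.00000 + 1.41149 = 2.41149
Tail: a^2/(2!(1−ρ)) = 1.99232/(2·0.2943) = 3.38538
P₀ = 1/(2.41149 + 3.38538) = 1/5.79688 = 0.172507

Final: 0.172507


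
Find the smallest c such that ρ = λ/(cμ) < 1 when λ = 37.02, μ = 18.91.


Stability requires cμ > λ ⇔ c > λ/μ.
λ/μ = 37.02/18.91 = 1.9577
Minimum integer c = ⌊1.9577⌋ + 1 = 2
Check: 2·18.91 = 37.82 > 37.02, while 1·18.91 = 18.91 ≤ 37.02

Final: 2 servers


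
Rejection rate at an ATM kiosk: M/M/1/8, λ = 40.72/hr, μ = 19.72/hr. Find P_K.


ρ = λ/μ = 40.72/19.72 = 2.0649
P_K = (1−ρ)ρ^K/(1−ρ^(K+1)) = (-1.0649·330.526945)/(1 − 682.507972)
= -351.981027/-681.507972 = 0.516474

Final: 0.516474


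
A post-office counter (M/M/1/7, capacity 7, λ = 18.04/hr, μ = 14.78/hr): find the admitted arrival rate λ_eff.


ρ = 1.2206; P_K = (1−ρ)ρ^7/(1−ρ^8) = 0.226738
λ_eff = λ(1 − P_K) = 18.04·(1 − 0.226738) = 18.04·0.773262 = 13.9496 /hr

Final: 13.9496 /hr


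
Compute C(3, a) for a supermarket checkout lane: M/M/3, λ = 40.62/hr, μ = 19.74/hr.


a = λ/μ = 2.0578; ρ = a/3 = 0.6859
P₀ = 0.102056 (from M/M/c formula)
C(c,a) = [a^c/(c!(1−ρ))]·P₀ = [8.71321/(6·0.3141)]·0.102056
= 4.62362·0.102056 = 0.471868

Final: 0.471868


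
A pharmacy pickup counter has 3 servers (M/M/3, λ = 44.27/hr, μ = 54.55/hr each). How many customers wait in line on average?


a = λ/μ = 0.8115; ρ = a/3 = 0.2705
P₀ = 0.441897
Lq = P₀·a^c·ρ / (c!·(1−ρ)²) = 0.441897·0.53450·0.2705/(6·0.53215)
= 0.02001

Final: 0.02001


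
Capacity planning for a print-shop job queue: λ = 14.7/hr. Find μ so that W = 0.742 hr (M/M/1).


W = 1/(μ−λ) ⇒ μ − λ = 1/W = 1/0.742 = 1.3477
μ = λ + 1/W = 14.7 + 1.3477 = 16.0477 per hr

Final: 16.0477 /hr


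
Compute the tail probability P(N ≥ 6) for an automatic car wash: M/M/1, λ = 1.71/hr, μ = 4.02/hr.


ρ = 1.71/4.02 = 0.4254
P(N ≥ n) = ρ^n = 0.4254^6 = 0.005924

Final: 0.005924


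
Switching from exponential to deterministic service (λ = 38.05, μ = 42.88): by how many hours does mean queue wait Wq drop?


ρ = 38.05/42.88 = 0.8874
Wq(M/M/1) = ρ/(μ−λ) = 0.8874/4.83 = 0.18372 hr
Wq(M/D/1) = ρ/(2(μ−λ)) = 0.09186 hr
Savings = 0.18372 − 0.09186 = 0.09186 hr

Final: 0.09186 hr


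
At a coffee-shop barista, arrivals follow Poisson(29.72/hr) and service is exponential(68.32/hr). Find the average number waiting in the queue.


ρ = 29.72/68.32 = 0.4350
Lq = ρ²/(1−ρ) = 0.1892/0.5650 = 0.3349

Final: 0.3349


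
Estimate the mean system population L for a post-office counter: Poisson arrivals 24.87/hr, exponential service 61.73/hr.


ρ = λ/μ = 24.87/61.73 = 0.4029
L = ρ/(1−ρ) = 0.4029/(1 − 0.4029) = 0.4029/0.5971 = 0.6747

Final: 0.6747


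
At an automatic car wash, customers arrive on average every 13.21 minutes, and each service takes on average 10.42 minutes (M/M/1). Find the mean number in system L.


λ = 60/13.21 = 4.5420 /hr
μ = 60/10.42 = 5.7582 /hr
ρ = λ/μ = 4.5420/5.7582 = 0.7888
L = ρ/(1−ρ) = 0.7888/0.2112 = 3.7348

Final: 3.7348


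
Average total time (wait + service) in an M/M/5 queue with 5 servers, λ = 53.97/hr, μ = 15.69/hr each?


a = 3.4398; ρ = 0.6880; P₀ = 0.027908
Lq = P₀·a^c·ρ/(c!(1−ρ)²) = 0.79125
Wq = Lq/λ = 0.79125/53.97 = 0.01466 hr
W = Wq + 1/μ = 0.01466 + 0.06373 = 0.07840 hr

Final: 0.07840 hr


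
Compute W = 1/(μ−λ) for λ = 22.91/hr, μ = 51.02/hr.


W = 1/(μ−λ) = 1/(51.02 − 22.91) = 1/28.11 = 0.03557 hr

Final: 0.03557 hr


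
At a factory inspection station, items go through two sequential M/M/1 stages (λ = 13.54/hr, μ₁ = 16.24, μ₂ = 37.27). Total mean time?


Each node sees arrival rate λ = 13.54/hr (tandem ⇒ throughput preserved).
W₁ = 1/(μ₁−λ) = 1/(16.24−13.54) = 0.37037 hr
W₂ = 1/(μ₂−λ) = 1/(37.27−13.54) = 0.04214 hr
W_total = W₁ + W₂ = 0.37037 + 0.04214 = 0.41251 hr

Final: 0.41251 hr


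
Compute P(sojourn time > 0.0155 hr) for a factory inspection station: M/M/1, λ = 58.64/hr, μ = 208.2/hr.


W ~ Exponential(μ−λ) for M/M/1.
μ − λ = 208.2 − 58.64 = 149.5600
P(W > t) = e^{−(μ−λ)t} = e^{−2.3182} = 0.098453

Final: 0.098453


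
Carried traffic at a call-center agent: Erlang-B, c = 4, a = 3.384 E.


B(4,3.384) = 0.247999 (Erlang-B)
Carried load = a(1 − B) = 3.384·(1 − 0.247999) = 3.384·0.752001 = 2.5448 E

Final: 2.5448 Erlangs


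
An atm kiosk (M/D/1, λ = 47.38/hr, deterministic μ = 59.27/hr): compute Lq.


ρ = 47.38/59.27 = 0.7994
M/D/1: Lq = ρ²/(2(1−ρ)) = 0.6390/(2·0.2006) = 1.59273

Final: 1.59273


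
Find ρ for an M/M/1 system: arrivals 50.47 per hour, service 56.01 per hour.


ρ = λ/μ = 50.47/56.01 = 0.9011

Final: 0.9011


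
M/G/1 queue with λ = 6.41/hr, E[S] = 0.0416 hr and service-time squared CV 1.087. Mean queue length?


ρ = λ·E[S] = 6.41·0.0416 = 0.2667
Lq = ρ²(1+C_s²)/(2(1−ρ)) = 0.07111·(1+1.087)/(2·0.7333)
= 0.07111·2.0870/1.4667 = 0.10118

Final: 0.10118


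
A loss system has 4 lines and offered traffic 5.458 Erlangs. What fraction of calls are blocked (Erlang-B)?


B(c,a) = (a^c/c!) / Σ_{k=0}^{c} a^k/k!
a^4/4! = 36.976252
Σ terms (k=0..4): 1.00000 + 5.45800 + 14.89488 + 27.09876 + 36.97625 = 85.427889
B = 36.976252/85.427889 = 0.432836

Final: 0.432836


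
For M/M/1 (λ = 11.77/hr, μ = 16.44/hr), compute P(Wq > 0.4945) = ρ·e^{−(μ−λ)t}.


ρ = 11.77/16.44 = 0.7159
P(Wq > t) = ρ·e^{−(μ−λ)t} = 0.7159·e^{−2.3093}
= 0.7159·0.099329 = 0.071113

Final: 0.071113


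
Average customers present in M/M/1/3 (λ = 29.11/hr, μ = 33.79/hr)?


ρ = 29.11/33.79 = 0.8615
L = ρ[1 − (K+1)ρ^K + Kρ^(K+1)] / [(1−ρ)(1−ρ^(K+1))]
Numerator: 0.8615·(1 − 4·0.639384 + 3·0.550828) = 0.081796
Denominator: (0.1385)·(0.449172) = 0.062211
L = 0.081796/0.062211 = 1.3148

Final: 1.3148


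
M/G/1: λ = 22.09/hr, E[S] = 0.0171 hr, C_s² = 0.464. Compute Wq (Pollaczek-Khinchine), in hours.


ρ = λ·E[S] = 22.09·0.0171 = 0.3777
E[S²] = E[S]²(1+C_s²) = 0.0171²·(1+0.464) = 0.0004281
Wq = λ·E[S²]/(2(1−ρ)) = 22.09·0.0004281/(2·0.6223) = 0.007598 hr

Final: 0.007598 hr


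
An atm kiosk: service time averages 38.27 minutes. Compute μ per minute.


μ = 1/(service time) in consistent units.
1 minute = 1 min, so μ = 1/38.27 = 0.02613 per minute

Final: 0.02613 /min


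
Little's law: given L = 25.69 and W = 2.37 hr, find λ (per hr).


λ = L/W = 25.69/2.37 = 10.8397 /hr

Final: 10.8397 /hr


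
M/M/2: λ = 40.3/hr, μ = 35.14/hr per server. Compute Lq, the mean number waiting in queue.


a = λ/μ = 1.1468; ρ = a/2 = 0.5734
P₀ = 0.271116
Lq = P₀·a^c·ρ / (c!·(1−ρ)²) = 0.271116·1.31524·0.5734/(2·0.18197)
= 0.56183

Final: 0.56183


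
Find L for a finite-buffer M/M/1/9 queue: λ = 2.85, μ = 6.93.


ρ = 2.85/6.93 = 0.4113
L = ρ[1 − (K+1)ρ^K + Kρ^(K+1)] / [(1−ρ)(1−ρ^(K+1))]
Numerator: 0.4113·(1 − 10·0.0003365 + 9·0.0001384) = 0.410384
Denominator: (0.5887)·(0.999862) = 0.588663
L = 0.410384/0.588663 = 0.6971

Final: 0.6971


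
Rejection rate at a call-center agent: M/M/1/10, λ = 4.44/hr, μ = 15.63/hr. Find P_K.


ρ = λ/μ = 4.44/15.63 = 0.2841
P_K = (1−ρ)ρ^K/(1−ρ^(K+1)) = (0.7159·0.000003422)/(1 − 0.0000009720)
= 0.000002450/0.999999 = 0.000002450

Final: 0.000002450


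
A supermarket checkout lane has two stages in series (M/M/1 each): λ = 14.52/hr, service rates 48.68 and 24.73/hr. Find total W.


Each node sees arrival rate λ = 14.52/hr (tandem ⇒ throughput preserved).
W₁ = 1/(μ₁−λ) = 1/(48.68−14.52) = 0.02927 hr
W₂ = 1/(μ₂−λ) = 1/(24.73−14.52) = 0.09794 hr
W_total = W₁ + W₂ = 0.02927 + 0.09794 = 0.12722 hr

Final: 0.12722 hr


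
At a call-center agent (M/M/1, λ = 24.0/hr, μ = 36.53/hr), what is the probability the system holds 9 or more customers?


ρ = 24.0/36.53 = 0.6570
P(N ≥ n) = ρ^n = 0.6570^9 = 0.022806

Final: 0.022806


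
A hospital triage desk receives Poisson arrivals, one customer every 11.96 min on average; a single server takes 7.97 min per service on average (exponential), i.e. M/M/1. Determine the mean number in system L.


λ = 60/11.96 = 5.0167 /hr
μ = 60/7.97 = 7.5282 /hr
ρ = λ/μ = 5.0167/7.5282 = 0.6664
L = ρ/(1−ρ) = 0.6664/0.3336 = 1.9975

Final: 1.9975


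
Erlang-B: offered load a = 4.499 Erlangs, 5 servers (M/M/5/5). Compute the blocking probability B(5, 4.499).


B(c,a) = (a^c/c!) / Σ_{k=0}^{c} a^k/k!
a^5/5! = 15.360265
Σ terms (k=0..5): 1.00000 + 4.49900 + 10.12050 + 15.17738 + 17.07076 + 15.36027 = 63.227898
B = 15.360265/63.227898 = 0.242935

Final: 0.242935


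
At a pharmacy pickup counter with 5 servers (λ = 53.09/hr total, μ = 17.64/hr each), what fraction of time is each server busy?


ρ = λ/(cμ) = 53.09/(5·17.64) = 53.09/88.20 = 0.6019

Final: 0.6019


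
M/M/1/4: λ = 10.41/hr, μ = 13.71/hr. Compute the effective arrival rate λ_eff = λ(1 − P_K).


ρ = 0.7593; P_K = (1−ρ)ρ^4/(1−ρ^5) = 0.107017
λ_eff = λ(1 − P_K) = 10.41·(1 − 0.107017) = 10.41·0.892983 = 9.2960 /hr

Final: 9.2960 /hr


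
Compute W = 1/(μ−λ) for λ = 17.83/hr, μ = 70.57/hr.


W = 1/(μ−λ) = 1/(70.57 − 17.83) = 1/52.74 = 0.01896 hr

Final: 0.01896 hr


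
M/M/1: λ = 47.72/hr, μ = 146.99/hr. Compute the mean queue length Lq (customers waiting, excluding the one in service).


ρ = 47.72/146.99 = 0.3246
Lq = ρ²/(1−ρ) = 0.1054/0.6754 = 0.1561

Final: 0.1561


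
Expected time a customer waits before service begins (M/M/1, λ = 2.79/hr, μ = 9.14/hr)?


ρ = 2.79/9.14 = 0.3053
Wq = ρ/(μ−λ) = 0.3053/(9.14 − 2.79) = 0.3053/6.35 = 0.04807 hr

Final: 0.04807 hr


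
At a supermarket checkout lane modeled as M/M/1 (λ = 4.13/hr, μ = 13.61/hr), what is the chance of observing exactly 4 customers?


ρ = 4.13/13.61 = 0.3035
P_n = (1−ρ)·ρ^n = (1 − 0.3035)·0.3035^4 = 0.6965·0.008479 = 0.005906

Final: 0.005906


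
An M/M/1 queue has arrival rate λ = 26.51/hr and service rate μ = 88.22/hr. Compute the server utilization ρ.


ρ = λ/μ = 26.51/88.22 = 0.3005

Final: 0.3005


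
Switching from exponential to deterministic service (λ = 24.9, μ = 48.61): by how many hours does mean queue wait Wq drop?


ρ = 24.9/48.61 = 0.5122
Wq(M/M/1) = ρ/(μ−λ) = 0.5122/23.71 = 0.02160 hr
Wq(M/D/1) = ρ/(2(μ−λ)) = 0.01080 hr
Savings = 0.02160 − 0.01080 = 0.01080 hr

Final: 0.01080 hr


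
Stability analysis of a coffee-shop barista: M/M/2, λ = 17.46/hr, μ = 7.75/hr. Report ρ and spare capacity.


Total capacity cμ = 2·7.75 = 15.50/hr
ρ = λ/(cμ) = 17.46/15.50 = 1.1265
Stable ⇔ ρ < 1: NO
Spare capacity = cμ − λ = 15.50 − 17.46 = -1.96/hr

Final: ρ = 1.1265; unstable; margin = -1.96/hr


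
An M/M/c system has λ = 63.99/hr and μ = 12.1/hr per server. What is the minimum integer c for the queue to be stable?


Stability requires cμ > λ ⇔ c > λ/μ.
λ/μ = 63.99/12.1 = 5.2884
Minimum integer c = ⌊5.2884⌋ + 1 = 6
Check: 6·12.1 = 72.60 > 63.99, while 5·12.1 = 60.50 ≤ 63.99

Final: 6 servers


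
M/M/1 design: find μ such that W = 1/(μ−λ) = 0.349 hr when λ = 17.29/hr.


W = 1/(μ−λ) ⇒ μ − λ = 1/W = 1/0.349 = 2.8653
μ = λ + 1/W = 17.29 + 2.8653 = 20.1553 per hr

Final: 20.1553 /hr


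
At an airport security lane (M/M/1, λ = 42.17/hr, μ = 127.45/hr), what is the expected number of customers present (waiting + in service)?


ρ = λ/μ = 42.17/127.45 = 0.3309
L = ρ/(1−ρ) = 0.3309/(1 − 0.3309) = 0.3309/0.6691 = 0.4945

Final: 0.4945


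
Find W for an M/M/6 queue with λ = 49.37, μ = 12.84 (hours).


a = 3.8450; ρ = 0.6408; P₀ = 0.019874
Lq = P₀·a^c·ρ/(c!(1−ρ)²) = 0.44310
Wq = Lq/λ = 0.44310/49.37 = 0.008975 hr
W = Wq + 1/μ = 0.008975 + 0.07788 = 0.08686 hr

Final: 0.08686 hr


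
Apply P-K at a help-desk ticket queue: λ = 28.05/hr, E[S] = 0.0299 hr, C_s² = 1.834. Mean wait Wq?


ρ = λ·E[S] = 28.05·0.0299 = 0.8387
E[S²] = E[S]²(1+C_s²) = 0.0299²·(1+1.834) = 0.002534
Wq = λ·E[S²]/(2(1−ρ)) = 28.05·0.002534/(2·0.1613) = 0.22029 hr

Final: 0.22029 hr


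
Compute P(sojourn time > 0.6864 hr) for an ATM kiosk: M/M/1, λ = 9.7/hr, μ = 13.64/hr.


W ~ Exponential(μ−λ) for M/M/1.
μ − λ = 13.64 − 9.7 = 3.9400
P(W > t) = e^{−(μ−λ)t} = e^{−2.7044} = 0.066909

Final: 0.066909


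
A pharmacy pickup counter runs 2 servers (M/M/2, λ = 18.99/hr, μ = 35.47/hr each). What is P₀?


a = λ/μ = 18.99/35.47 = 0.5354; ρ = a/c = 0.2677
Σ_{k=0}^{1} a^k/k! (terms k=0..1) = 1.00000 + 0.53538 = 1.53538
Tail: a^2/(2!(1−ρ)) = 0.28663/(2·0.7323) = 0.19571
P₀ = 1/(1.53538 + 0.19571) = 1/1.73109 = 0.577672

Final: 0.577672


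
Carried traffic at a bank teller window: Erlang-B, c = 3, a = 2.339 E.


B(3,2.339) = 0.259863 (Erlang-B)
Carried load = a(1 − B) = 2.339·(1 − 0.259863) = 2.339·0.740137 = 1.7312 E

Final: 1.7312 Erlangs


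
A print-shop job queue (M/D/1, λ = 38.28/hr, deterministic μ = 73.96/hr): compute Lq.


ρ = 38.28/73.96 = 0.5176
M/D/1: Lq = ρ²/(2(1−ρ)) = 0.2679/(2·0.4824) = 0.27765

Final: 0.27765


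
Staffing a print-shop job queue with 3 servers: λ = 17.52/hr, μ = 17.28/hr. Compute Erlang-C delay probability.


a = λ/μ = 1.0139; ρ = a/3 = 0.3380
P₀ = 0.358390 (from M/M/c formula)
C(c,a) = [a^c/(c!(1−ρ))]·P₀ = [1.04225/(6·0.6620)]·0.358390
= 0.26238·0.358390 = 0.094036

Final: 0.094036


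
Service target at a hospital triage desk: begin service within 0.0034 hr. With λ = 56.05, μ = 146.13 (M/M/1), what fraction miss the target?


ρ = 56.05/146.13 = 0.3836
P(Wq > t) = ρ·e^{−(μ−λ)t} = 0.3836·e^{−0.3063}
= 0.3836·0.736186 = 0.282374

Final: 0.282374


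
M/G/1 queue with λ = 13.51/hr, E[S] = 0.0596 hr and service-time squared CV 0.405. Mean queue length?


ρ = λ·E[S] = 13.51·0.0596 = 0.8052
Lq = ρ²(1+C_s²)/(2(1−ρ)) = 0.6483·(1+0.405)/(2·0.1948)
= 0.6483·1.4050/0.3896 = 2.33804

Final: 2.33804


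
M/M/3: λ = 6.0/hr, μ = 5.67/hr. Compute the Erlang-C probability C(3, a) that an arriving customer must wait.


a = λ/μ = 1.0582; ρ = a/3 = 0.3527
P₀ = 0.342089 (from M/M/c formula)
C(c,a) = [a^c/(c!(1−ρ))]·P₀ = [1.18496/(6·0.6473)]·0.342089
= 0.30512·0.342089 = 0.104378

Final: 0.104378


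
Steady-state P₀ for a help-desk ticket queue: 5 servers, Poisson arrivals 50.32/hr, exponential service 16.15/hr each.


a = λ/μ = 50.32/16.15 = 3.1158; ρ = a/c = 0.6232
Σ_{k=0}^{4} a^k/k! (terms k=0..4) = 1.00000 + 3.11579 + 4.85407 + 5.04142 + 3.92700 = 17.93829
Tail: a^5/(5!(1−ρ)) = 293.65712/(120·0.3768) = 6.49381
P₀ = 1/(17.93829 + 6.49381) = 1/24.43210 = 0.040930

Final: 0.040930


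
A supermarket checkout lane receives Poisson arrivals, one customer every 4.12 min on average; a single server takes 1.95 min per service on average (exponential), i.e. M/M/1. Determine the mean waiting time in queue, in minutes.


λ = 60/4.12 = 14.5631 /hr
μ = 60/1.95 = 30.7692 /hr
ρ = λ/μ = 14.5631/30.7692 = 0.4733
Wq = ρ/(μ−λ) = 0.4733/(30.7692−14.5631) = 0.02921 hr
In minutes: 0.02921·60 = 1.752 min

Final: 1.752 min
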